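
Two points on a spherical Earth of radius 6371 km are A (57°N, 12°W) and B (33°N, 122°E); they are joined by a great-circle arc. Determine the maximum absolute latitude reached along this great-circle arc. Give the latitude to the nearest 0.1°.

≈ 70.6°N

The great circle lies in the plane with unit normal n̂ = (p₁ × p₂)/|p₁ × p₂|.
Here n̂_z ≈ +0.332; the vertex latitude is φ_max = arccos|n̂_z| ≈ 70.6°.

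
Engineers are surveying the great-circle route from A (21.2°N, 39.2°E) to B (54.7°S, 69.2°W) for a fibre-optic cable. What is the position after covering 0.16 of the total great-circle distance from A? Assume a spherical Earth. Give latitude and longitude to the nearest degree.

≈ (6°N, 28°E)

Convert each endpoint to a unit vector on the sphere (x = cos φ cos λ, y = cos φ sin λ, z = sin φ).
The central angle between the endpoints is δ = arccos(p₁·p₂) ≈ 2.055 rad (117.7°).
Interpolate at f = 0.16 with slerp weights a = sin((1−f)δ)/sin δ ≈ 1.116, b = sin(fδ)/sin δ ≈ 0.365.
p = a·p₁ + b·p₂ ≈ (0.881, 0.461, 0.106); φ = arcsin(p_z) ≈ 6.08°, λ = atan2(p_y, p_x) ≈ 27.60°.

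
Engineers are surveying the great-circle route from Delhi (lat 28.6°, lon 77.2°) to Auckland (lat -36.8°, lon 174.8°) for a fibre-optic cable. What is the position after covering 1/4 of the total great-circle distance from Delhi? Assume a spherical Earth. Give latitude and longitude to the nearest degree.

Write both endpoints as unit vectors p₁, p₂ with components (cos φ cos λ, cos φ sin λ, sin φ).
The central angle between the endpoints is δ = arccos(p₁·p₂) ≈ 1.960 rad (112.3°).
Interpolate at f = 1/4 with slerp weights a = sin((1−f)δ)/sin δ ≈ 1.076, b = sin(fδ)/sin δ ≈ 0.509.
p = a·p₁ + b·p₂ ≈ (-0.197, 0.958, 0.210); φ = arcsin(p_z) ≈ 12.13°, λ = atan2(p_y, p_x) ≈ 101.60°.

≈ lat 12°, lon 102°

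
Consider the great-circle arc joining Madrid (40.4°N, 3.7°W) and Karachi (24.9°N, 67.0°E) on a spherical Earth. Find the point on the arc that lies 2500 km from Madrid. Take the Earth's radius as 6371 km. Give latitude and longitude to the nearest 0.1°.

Convert each endpoint to a unit vector on the sphere (x = cos φ cos λ, y = cos φ sin λ, z = sin φ).
The central angle between the endpoints is δ = arccos(p₁·p₂) ≈ 1.046 rad (59.9°). The total great-circle distance is δ·R ≈ 1.046 × 6371 ≈ 6663 km, so the target fraction is f = 2500/6663 ≈ 0.375.
Interpolate at f ≈ 0.375 with slerp weights a = sin((1−f)δ)/sin δ ≈ 0.703, b = sin(fδ)/sin δ ≈ 0.442.
p = a·p₁ + b·p₂ ≈ (0.690, 0.334, 0.641); φ = arcsin(p_z) ≈ 39.89°, λ = atan2(p_y, p_x) ≈ 25.84°.

≈ 39.9°N, 25.8°E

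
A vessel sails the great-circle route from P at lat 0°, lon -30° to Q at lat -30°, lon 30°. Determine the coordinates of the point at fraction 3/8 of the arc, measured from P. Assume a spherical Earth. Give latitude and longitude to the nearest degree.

≈ lat -13°, lon -10°

The haversine formula gives a central angle δ ≈ 1.123 rad (64.3°) between the endpoints.
Interpolate at f = 3/8 with slerp weights a = sin((1−f)δ)/sin δ ≈ 0.716, b = sin(fδ)/sin δ ≈ 0.453.
p = a·p₁ + b·p₂ ≈ (0.960, -0.162, -0.227); φ = arcsin(p_z) ≈ -13.11°, λ = atan2(p_y, p_x) ≈ -9.56°.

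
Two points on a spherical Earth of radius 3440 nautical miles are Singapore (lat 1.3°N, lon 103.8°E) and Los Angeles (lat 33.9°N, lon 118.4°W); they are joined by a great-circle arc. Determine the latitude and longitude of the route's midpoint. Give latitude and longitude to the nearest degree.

≈ lat 41°N, lon 159°E

Convert each endpoint to a unit vector on the sphere (x = cos φ cos λ, y = cos φ sin λ, z = sin φ).
The central angle between the endpoints is δ = arccos(p₁·p₂) ≈ 2.217 rad (127.0°).
Interpolate at f = 1/2 with slerp weights a = sin((1−f)δ)/sin δ ≈ 1.121, b = sin(fδ)/sin δ ≈ 1.121.
p = a·p₁ + b·p₂ ≈ (-0.710, 0.270, 0.651); φ = arcsin(p_z) ≈ 40.59°, λ = atan2(p_y, p_x) ≈ 159.18°.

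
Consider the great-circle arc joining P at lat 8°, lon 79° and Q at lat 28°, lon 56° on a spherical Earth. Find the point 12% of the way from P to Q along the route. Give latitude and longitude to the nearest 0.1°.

The haversine formula gives a central angle δ ≈ 0.515 rad (29.5°) between the endpoints.
Interpolate at f = 0.12 with slerp weights a = sin((1−f)δ)/sin δ ≈ 0.889, b = sin(fδ)/sin δ ≈ 0.125.
p = a·p₁ + b·p₂ ≈ (0.230, 0.956, 0.183); φ = arcsin(p_z) ≈ 10.52°, λ = atan2(p_y, p_x) ≈ 76.48°.

≈ lat 10.5°, lon 76.5°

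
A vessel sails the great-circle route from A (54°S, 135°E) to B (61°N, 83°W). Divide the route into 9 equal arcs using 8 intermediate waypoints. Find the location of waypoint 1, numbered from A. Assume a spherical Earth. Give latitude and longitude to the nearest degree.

Convert each endpoint to a unit vector on the sphere (x = cos φ cos λ, y = cos φ sin λ, z = sin φ).
The central angle between the endpoints is δ = arccos(p₁·p₂) ≈ 2.771 rad (158.8°).
Interpolate at f = 1/9 with slerp weights a = sin((1−f)δ)/sin δ ≈ 1.733, b = sin(fδ)/sin δ ≈ 0.837.
p = a·p₁ + b·p₂ ≈ (-0.671, 0.318, -0.670); φ = arcsin(p_z) ≈ -42.08°, λ = atan2(p_y, p_x) ≈ 154.67°.

≈ (42°S, 155°E)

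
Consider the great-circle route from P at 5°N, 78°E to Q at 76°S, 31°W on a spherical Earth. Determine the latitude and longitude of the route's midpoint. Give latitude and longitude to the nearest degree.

From cos δ = sin φ₁ sin φ₂ + cos φ₁ cos φ₂ cos Δλ, the central angle is δ ≈ 1.735 rad (99.4°).
Interpolate at f = 1/2 with slerp weights a = sin((1−f)δ)/sin δ ≈ 0.773, b = sin(fδ)/sin δ ≈ 0.773.
p = a·p₁ + b·p₂ ≈ (0.320, 0.657, -0.683); φ = arcsin(p_z) ≈ -43.05°, λ = atan2(p_y, p_x) ≈ 64.00°.

≈ 43°S, 64°E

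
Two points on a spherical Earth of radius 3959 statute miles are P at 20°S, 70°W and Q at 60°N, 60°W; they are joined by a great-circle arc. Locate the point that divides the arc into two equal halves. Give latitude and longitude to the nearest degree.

≈ 20°N, 67°W

The haversine formula gives a central angle δ ≈ 1.404 rad (80.4°) between the endpoints.
Interpolate at f = 1/2 with slerp weights a = sin((1−f)δ)/sin δ ≈ 0.655, b = sin(fδ)/sin δ ≈ 0.655.
p = a·p₁ + b·p₂ ≈ (0.374, -0.862, 0.343); φ = arcsin(p_z) ≈ 20.06°, λ = atan2(p_y, p_x) ≈ -66.53°.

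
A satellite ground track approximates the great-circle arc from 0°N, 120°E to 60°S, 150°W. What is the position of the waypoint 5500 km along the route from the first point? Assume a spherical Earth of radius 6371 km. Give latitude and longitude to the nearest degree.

Convert each endpoint to a unit vector on the sphere (x = cos φ cos λ, y = cos φ sin λ, z = sin φ).
The central angle between the endpoints is δ = arccos(p₁·p₂) ≈ 1.571 rad (90.0°). The total great-circle distance is δ·R ≈ 1.571 × 6371 ≈ 10008 km, so the target fraction is f = 5500/10008 ≈ 0.550.
Interpolate at f ≈ 0.550 with slerp weights a = sin((1−f)δ)/sin δ ≈ 0.650, b = sin(fδ)/sin δ ≈ 0.760.
p = a·p₁ + b·p₂ ≈ (-0.654, 0.373, -0.658); φ = arcsin(p_z) ≈ -41.16°, λ = atan2(p_y, p_x) ≈ 150.31°.

≈ 41°S, 150°E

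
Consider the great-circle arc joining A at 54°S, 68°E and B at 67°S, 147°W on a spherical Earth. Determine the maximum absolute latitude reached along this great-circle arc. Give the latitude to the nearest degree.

≈ 81°S

The great circle lies in the plane with unit normal n̂ = (p₁ × p₂)/|p₁ × p₂|.
Here n̂_z ≈ +0.159; the vertex latitude is φ_max = arccos|n̂_z| ≈ 80.9°.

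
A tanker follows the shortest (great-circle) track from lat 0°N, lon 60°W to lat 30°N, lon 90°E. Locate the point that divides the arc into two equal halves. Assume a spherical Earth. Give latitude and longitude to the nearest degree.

≈ lat 45°N, lon 0°E

Write both endpoints as unit vectors p₁, p₂ with components (cos φ cos λ, cos φ sin λ, sin φ).
The central angle between the endpoints is δ = arccos(p₁·p₂) ≈ 2.419 rad (138.6°).
Interpolate at f = 1/2 with slerp weights a = sin((1−f)δ)/sin δ ≈ 1.414, b = sin(fδ)/sin δ ≈ 1.414.
p = a·p₁ + b·p₂ ≈ (0.707, 0.000, 0.707); φ = arcsin(p_z) ≈ 45.00°, λ = atan2(p_y, p_x) ≈ 0.00°.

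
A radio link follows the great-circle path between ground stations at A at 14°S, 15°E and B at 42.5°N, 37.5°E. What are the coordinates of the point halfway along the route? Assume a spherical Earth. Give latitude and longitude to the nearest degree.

≈ 15°N, 25°E

Write both endpoints as unit vectors p₁, p₂ with components (cos φ cos λ, cos φ sin λ, sin φ).
The central angle between the endpoints is δ = arccos(p₁·p₂) ≈ 1.050 rad (60.2°).
Interpolate at f = 1/2 with slerp weights a = sin((1−f)δ)/sin δ ≈ 0.578, b = sin(fδ)/sin δ ≈ 0.578.
p = a·p₁ + b·p₂ ≈ (0.880, 0.404, 0.251); φ = arcsin(p_z) ≈ 14.51°, λ = atan2(p_y, p_x) ≈ 24.70°.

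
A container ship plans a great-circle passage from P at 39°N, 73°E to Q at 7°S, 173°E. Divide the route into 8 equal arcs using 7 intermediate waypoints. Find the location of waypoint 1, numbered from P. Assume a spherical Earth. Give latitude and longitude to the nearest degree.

From cos δ = sin φ₁ sin φ₂ + cos φ₁ cos φ₂ cos Δλ, the central angle is δ ≈ 1.783 rad (102.2°).
Interpolate at f = 1/8 with slerp weights a = sin((1−f)δ)/sin δ ≈ 1.023, b = sin(fδ)/sin δ ≈ 0.226.
p = a·p₁ + b·p₂ ≈ (0.010, 0.788, 0.616); φ = arcsin(p_z) ≈ 38.04°, λ = atan2(p_y, p_x) ≈ 89.30°.

≈ 38°N, 89°E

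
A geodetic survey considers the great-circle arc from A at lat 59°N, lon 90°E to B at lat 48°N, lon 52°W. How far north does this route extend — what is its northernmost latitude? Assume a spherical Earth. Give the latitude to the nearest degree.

≈ 77°N

The great circle lies in the plane with unit normal n̂ = (p₁ × p₂)/|p₁ × p₂|.
Here n̂_z ≈ -0.228; the vertex latitude is φ_max = arccos|n̂_z| ≈ 76.8°.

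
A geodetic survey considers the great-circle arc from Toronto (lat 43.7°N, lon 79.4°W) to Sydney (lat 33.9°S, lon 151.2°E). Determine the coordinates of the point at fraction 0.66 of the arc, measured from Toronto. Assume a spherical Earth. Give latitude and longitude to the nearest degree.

From cos δ = sin φ₁ sin φ₂ + cos φ₁ cos φ₂ cos Δλ, the central angle is δ ≈ 2.444 rad (140.0°).
Interpolate at f = 0.66 with slerp weights a = sin((1−f)δ)/sin δ ≈ 1.149, b = sin(fδ)/sin δ ≈ 1.555.
p = a·p₁ + b·p₂ ≈ (-0.978, -0.195, -0.073); φ = arcsin(p_z) ≈ -4.20°, λ = atan2(p_y, p_x) ≈ -168.72°.

≈ lat 4°S, lon 169°W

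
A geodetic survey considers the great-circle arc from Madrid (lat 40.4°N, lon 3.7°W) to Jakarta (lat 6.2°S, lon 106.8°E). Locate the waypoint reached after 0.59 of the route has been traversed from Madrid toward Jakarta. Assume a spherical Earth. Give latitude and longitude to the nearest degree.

The haversine formula gives a central angle δ ≈ 1.913 rad (109.6°) between the endpoints.
Interpolate at f = 0.59 with slerp weights a = sin((1−f)δ)/sin δ ≈ 0.750, b = sin(fδ)/sin δ ≈ 0.959.
p = a·p₁ + b·p₂ ≈ (0.294, 0.876, 0.382); φ = arcsin(p_z) ≈ 22.47°, λ = atan2(p_y, p_x) ≈ 71.45°.

≈ lat 22°N, lon 71°E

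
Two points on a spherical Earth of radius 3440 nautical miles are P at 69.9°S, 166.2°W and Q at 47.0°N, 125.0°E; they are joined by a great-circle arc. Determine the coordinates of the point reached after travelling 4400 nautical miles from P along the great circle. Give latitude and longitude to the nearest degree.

≈ 4°S, 144°E

Write both endpoints as unit vectors p₁, p₂ with components (cos φ cos λ, cos φ sin λ, sin φ).
The central angle between the endpoints is δ = arccos(p₁·p₂) ≈ 2.217 rad (127.0°). The total great-circle distance is δ·R ≈ 2.217 × 3440 ≈ 7626 nmi, so the target fraction is f = 4400/7626 ≈ 0.577.
Interpolate at f ≈ 0.577 with slerp weights a = sin((1−f)δ)/sin δ ≈ 1.010, b = sin(fδ)/sin δ ≈ 1.200.
p = a·p₁ + b·p₂ ≈ (-0.806, 0.587, -0.071); φ = arcsin(p_z) ≈ -4.07°, λ = atan2(p_y, p_x) ≈ 143.93°.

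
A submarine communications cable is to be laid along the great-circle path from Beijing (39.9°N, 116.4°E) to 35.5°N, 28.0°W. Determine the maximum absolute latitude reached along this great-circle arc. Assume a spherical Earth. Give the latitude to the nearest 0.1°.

The great circle lies in the plane with unit normal n̂ = (p₁ × p₂)/|p₁ × p₂|.
Here n̂_z ≈ -0.367; the vertex latitude is φ_max = arccos|n̂_z| ≈ 68.5°.

≈ 68.5°N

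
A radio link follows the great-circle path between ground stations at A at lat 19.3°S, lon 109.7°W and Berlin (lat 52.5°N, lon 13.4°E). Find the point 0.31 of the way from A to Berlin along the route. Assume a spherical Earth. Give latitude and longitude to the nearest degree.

≈ lat 12°N, lon 86°W

Write both endpoints as unit vectors p₁, p₂ with components (cos φ cos λ, cos φ sin λ, sin φ).
The central angle between the endpoints is δ = arccos(p₁·p₂) ≈ 2.185 rad (125.2°).
Interpolate at f = 0.31 with slerp weights a = sin((1−f)δ)/sin δ ≈ 1.221, b = sin(fδ)/sin δ ≈ 0.767.
p = a·p₁ + b·p₂ ≈ (0.066, -0.977, 0.205); φ = arcsin(p_z) ≈ 11.81°, λ = atan2(p_y, p_x) ≈ -86.16°.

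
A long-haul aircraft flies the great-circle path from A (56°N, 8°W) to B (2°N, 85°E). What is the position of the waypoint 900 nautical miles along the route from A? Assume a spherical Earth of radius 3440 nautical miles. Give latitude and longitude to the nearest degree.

≈ (54°N, 18°E)

Write both endpoints as unit vectors p₁, p₂ with components (cos φ cos λ, cos φ sin λ, sin φ).
The central angle between the endpoints is δ = arccos(p₁·p₂) ≈ 1.571 rad (90.0°). The total great-circle distance is δ·R ≈ 1.571 × 3440 ≈ 5405 nmi, so the target fraction is f = 900/5405 ≈ 0.167.
Interpolate at f ≈ 0.167 with slerp weights a = sin((1−f)δ)/sin δ ≈ 0.966, b = sin(fδ)/sin δ ≈ 0.259.
p = a·p₁ + b·p₂ ≈ (0.557, 0.182, 0.810); φ = arcsin(p_z) ≈ 54.09°, λ = atan2(p_y, p_x) ≈ 18.11°.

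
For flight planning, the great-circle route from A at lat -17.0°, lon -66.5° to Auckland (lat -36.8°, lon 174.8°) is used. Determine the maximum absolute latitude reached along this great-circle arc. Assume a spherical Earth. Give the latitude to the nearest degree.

≈ -47°

The great circle lies in the plane with unit normal n̂ = (p₁ × p₂)/|p₁ × p₂|.
Here n̂_z ≈ -0.684; the vertex latitude is φ_max = arccos|n̂_z| ≈ 46.8°.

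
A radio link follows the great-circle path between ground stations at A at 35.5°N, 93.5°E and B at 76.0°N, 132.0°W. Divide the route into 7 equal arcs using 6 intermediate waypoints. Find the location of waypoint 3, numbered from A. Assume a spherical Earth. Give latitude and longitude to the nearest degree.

≈ 62°N, 105°E

From cos δ = sin φ₁ sin φ₂ + cos φ₁ cos φ₂ cos Δλ, the central angle is δ ≈ 1.131 rad (64.8°).
Interpolate at f = 3/7 with slerp weights a = sin((1−f)δ)/sin δ ≈ 0.666, b = sin(fδ)/sin δ ≈ 0.515.
p = a·p₁ + b·p₂ ≈ (-0.116, 0.448, 0.886); φ = arcsin(p_z) ≈ 62.41°, λ = atan2(p_y, p_x) ≈ 104.56°.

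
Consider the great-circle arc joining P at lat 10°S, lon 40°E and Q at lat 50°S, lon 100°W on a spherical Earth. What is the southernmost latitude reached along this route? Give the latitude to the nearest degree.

≈ 64°S

The great circle lies in the plane with unit normal n̂ = (p₁ × p₂)/|p₁ × p₂|.
Here n̂_z ≈ -0.435; the vertex latitude is φ_max = arccos|n̂_z| ≈ 64.2°.
Check via Clairaut: cos φ_max = |cos φ₁| · sin C = cos(10.0°)·sin(153.8°) ≈ 0.435, again giving ≈ 64.2°.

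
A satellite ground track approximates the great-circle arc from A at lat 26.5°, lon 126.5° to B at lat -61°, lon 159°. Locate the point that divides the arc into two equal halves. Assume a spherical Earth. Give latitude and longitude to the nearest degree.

≈ lat -18°, lon 138°

From cos δ = sin φ₁ sin φ₂ + cos φ₁ cos φ₂ cos Δλ, the central angle is δ ≈ 1.595 rad (91.4°).
Interpolate at f = 1/2 with slerp weights a = sin((1−f)δ)/sin δ ≈ 0.716, b = sin(fδ)/sin δ ≈ 0.716.
p = a·p₁ + b·p₂ ≈ (-0.705, 0.639, -0.307); φ = arcsin(p_z) ≈ -17.86°, λ = atan2(p_y, p_x) ≈ 137.80°.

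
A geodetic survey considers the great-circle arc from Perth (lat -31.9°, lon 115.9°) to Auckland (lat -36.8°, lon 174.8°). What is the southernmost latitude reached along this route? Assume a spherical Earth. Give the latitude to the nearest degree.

The great circle lies in the plane with unit normal n̂ = (p₁ × p₂)/|p₁ × p₂|.
Here n̂_z ≈ +0.782; the vertex latitude is φ_max = arccos|n̂_z| ≈ 38.6°.

≈ -39°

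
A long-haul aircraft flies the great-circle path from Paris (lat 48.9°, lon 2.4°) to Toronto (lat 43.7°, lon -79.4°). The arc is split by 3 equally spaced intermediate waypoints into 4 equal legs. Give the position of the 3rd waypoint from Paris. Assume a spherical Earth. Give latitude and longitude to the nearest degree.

≈ lat 51°, lon -62°

Convert each endpoint to a unit vector on the sphere (x = cos φ cos λ, y = cos φ sin λ, z = sin φ).
The central angle between the endpoints is δ = arccos(p₁·p₂) ≈ 0.942 rad (54.0°).
Interpolate at f = 3/4 with slerp weights a = sin((1−f)δ)/sin δ ≈ 0.288, b = sin(fδ)/sin δ ≈ 0.803.
p = a·p₁ + b·p₂ ≈ (0.296, -0.562, 0.772); φ = arcsin(p_z) ≈ 50.53°, λ = atan2(p_y, p_x) ≈ -62.23°.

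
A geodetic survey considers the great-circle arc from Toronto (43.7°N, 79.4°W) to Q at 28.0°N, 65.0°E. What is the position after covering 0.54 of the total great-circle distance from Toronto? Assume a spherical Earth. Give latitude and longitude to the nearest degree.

Convert each endpoint to a unit vector on the sphere (x = cos φ cos λ, y = cos φ sin λ, z = sin φ).
The central angle between the endpoints is δ = arccos(p₁·p₂) ≈ 1.767 rad (101.2°).
Interpolate at f = 0.54 with slerp weights a = sin((1−f)δ)/sin δ ≈ 0.740, b = sin(fδ)/sin δ ≈ 0.832.
p = a·p₁ + b·p₂ ≈ (0.409, 0.139, 0.902); φ = arcsin(p_z) ≈ 64.41°, λ = atan2(p_y, p_x) ≈ 18.83°.

≈ 64°N, 19°E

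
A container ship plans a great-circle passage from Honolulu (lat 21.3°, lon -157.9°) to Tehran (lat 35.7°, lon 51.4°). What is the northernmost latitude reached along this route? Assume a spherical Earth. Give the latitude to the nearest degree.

≈ 66°

The great circle lies in the plane with unit normal n̂ = (p₁ × p₂)/|p₁ × p₂|.
Here n̂_z ≈ -0.414; the vertex latitude is φ_max = arccos|n̂_z| ≈ 65.5°.
Check via Clairaut: cos φ_max = |cos φ₁| · sin C = cos(21.3°)·sin(26.4°) ≈ 0.414, again giving ≈ 65.5°.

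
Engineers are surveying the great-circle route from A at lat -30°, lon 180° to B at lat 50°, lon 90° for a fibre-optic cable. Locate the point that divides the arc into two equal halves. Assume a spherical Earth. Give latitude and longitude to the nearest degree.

≈ lat 14°, lon 143°

Convert each endpoint to a unit vector on the sphere (x = cos φ cos λ, y = cos φ sin λ, z = sin φ).
The central angle between the endpoints is δ = arccos(p₁·p₂) ≈ 1.964 rad (112.5°).
Interpolate at f = 1/2 with slerp weights a = sin((1−f)δ)/sin δ ≈ 0.900, b = sin(fδ)/sin δ ≈ 0.900.
p = a·p₁ + b·p₂ ≈ (-0.780, 0.579, 0.239); φ = arcsin(p_z) ≈ 13.86°, λ = atan2(p_y, p_x) ≈ 143.42°.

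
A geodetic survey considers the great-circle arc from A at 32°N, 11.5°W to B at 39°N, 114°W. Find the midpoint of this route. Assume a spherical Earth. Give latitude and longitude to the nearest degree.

≈ 49°N, 60°W

Convert each endpoint to a unit vector on the sphere (x = cos φ cos λ, y = cos φ sin λ, z = sin φ).
The central angle between the endpoints is δ = arccos(p₁·p₂) ≈ 1.379 rad (79.0°).
Interpolate at f = 1/2 with slerp weights a = sin((1−f)δ)/sin δ ≈ 0.648, b = sin(fδ)/sin δ ≈ 0.648.
p = a·p₁ + b·p₂ ≈ (0.334, -0.570, 0.751); φ = arcsin(p_z) ≈ 48.69°, λ = atan2(p_y, p_x) ≈ -59.64°.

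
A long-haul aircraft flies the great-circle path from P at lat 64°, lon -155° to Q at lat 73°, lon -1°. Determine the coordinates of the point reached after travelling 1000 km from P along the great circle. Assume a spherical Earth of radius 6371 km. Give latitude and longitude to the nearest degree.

Write both endpoints as unit vectors p₁, p₂ with components (cos φ cos λ, cos φ sin λ, sin φ).
The central angle between the endpoints is δ = arccos(p₁·p₂) ≈ 0.731 rad (41.9°). The total great-circle distance is δ·R ≈ 0.731 × 6371 ≈ 4659 km, so the target fraction is f = 1000/4659 ≈ 0.215.
Interpolate at f ≈ 0.215 with slerp weights a = sin((1−f)δ)/sin δ ≈ 0.813, b = sin(fδ)/sin δ ≈ 0.234.
p = a·p₁ + b·p₂ ≈ (-0.255, -0.152, 0.955); φ = arcsin(p_z) ≈ 72.75°, λ = atan2(p_y, p_x) ≈ -149.20°.

≈ lat 73°, lon -149°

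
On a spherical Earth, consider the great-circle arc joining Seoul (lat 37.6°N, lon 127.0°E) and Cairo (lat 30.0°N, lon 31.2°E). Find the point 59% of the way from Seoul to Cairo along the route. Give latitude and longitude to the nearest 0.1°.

≈ lat 43.7°N, lon 66.8°E

Convert each endpoint to a unit vector on the sphere (x = cos φ cos λ, y = cos φ sin λ, z = sin φ).
The central angle between the endpoints is δ = arccos(p₁·p₂) ≈ 1.333 rad (76.4°).
Interpolate at f = 0.59 with slerp weights a = sin((1−f)δ)/sin δ ≈ 0.535, b = sin(fδ)/sin δ ≈ 0.728.
p = a·p₁ + b·p₂ ≈ (0.285, 0.665, 0.690); φ = arcsin(p_z) ≈ 43.66°, λ = atan2(p_y, p_x) ≈ 66.84°.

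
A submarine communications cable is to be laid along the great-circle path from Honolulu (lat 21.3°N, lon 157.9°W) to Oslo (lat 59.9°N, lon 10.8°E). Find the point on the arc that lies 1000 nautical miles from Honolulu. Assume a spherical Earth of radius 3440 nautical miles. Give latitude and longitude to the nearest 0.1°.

Write both endpoints as unit vectors p₁, p₂ with components (cos φ cos λ, cos φ sin λ, sin φ).
The central angle between the endpoints is δ = arccos(p₁·p₂) ≈ 1.715 rad (98.3°). The total great-circle distance is δ·R ≈ 1.715 × 3440 ≈ 5900 nmi, so the target fraction is f = 1000/5900 ≈ 0.169.
Interpolate at f ≈ 0.169 with slerp weights a = sin((1−f)δ)/sin δ ≈ 1.000, b = sin(fδ)/sin δ ≈ 0.290.
p = a·p₁ + b·p₂ ≈ (-0.720, -0.323, 0.614); φ = arcsin(p_z) ≈ 37.86°, λ = atan2(p_y, p_x) ≈ -155.83°.

≈ lat 37.9°N, lon 155.8°W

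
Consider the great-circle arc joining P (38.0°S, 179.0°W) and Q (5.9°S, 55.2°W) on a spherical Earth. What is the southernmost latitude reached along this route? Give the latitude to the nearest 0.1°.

The great circle lies in the plane with unit normal n̂ = (p₁ × p₂)/|p₁ × p₂|.
Here n̂_z ≈ +0.702; the vertex latitude is φ_max = arccos|n̂_z| ≈ 45.4°.
Check via Clairaut: cos φ_max = |cos φ₁| · sin C = cos(38.0°)·sin(117.0°) ≈ 0.702, again giving ≈ 45.4°.

≈ 45.4°S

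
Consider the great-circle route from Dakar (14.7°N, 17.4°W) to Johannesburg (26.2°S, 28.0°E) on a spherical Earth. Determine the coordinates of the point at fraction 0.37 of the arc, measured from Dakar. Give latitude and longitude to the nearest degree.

From cos δ = sin φ₁ sin φ₂ + cos φ₁ cos φ₂ cos Δλ, the central angle is δ ≈ 1.050 rad (60.2°).
Interpolate at f = 0.37 with slerp weights a = sin((1−f)δ)/sin δ ≈ 0.708, b = sin(fδ)/sin δ ≈ 0.437.
p = a·p₁ + b·p₂ ≈ (1.000, -0.021, -0.013); φ = arcsin(p_z) ≈ -0.75°, λ = atan2(p_y, p_x) ≈ -1.20°.

≈ (1°S, 1°W)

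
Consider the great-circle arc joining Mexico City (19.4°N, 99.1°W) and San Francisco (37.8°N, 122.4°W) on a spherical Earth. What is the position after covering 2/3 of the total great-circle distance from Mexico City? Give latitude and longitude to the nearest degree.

Convert each endpoint to a unit vector on the sphere (x = cos φ cos λ, y = cos φ sin λ, z = sin φ).
The central angle between the endpoints is δ = arccos(p₁·p₂) ≈ 0.478 rad (27.4°).
Interpolate at f = 2/3 with slerp weights a = sin((1−f)δ)/sin δ ≈ 0.345, b = sin(fδ)/sin δ ≈ 0.681.
p = a·p₁ + b·p₂ ≈ (-0.340, -0.776, 0.532); φ = arcsin(p_z) ≈ 32.14°, λ = atan2(p_y, p_x) ≈ -113.66°.

≈ (32°N, 114°W)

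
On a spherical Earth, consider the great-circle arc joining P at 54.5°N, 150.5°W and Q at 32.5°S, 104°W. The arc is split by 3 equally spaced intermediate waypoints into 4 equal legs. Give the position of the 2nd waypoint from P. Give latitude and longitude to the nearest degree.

From cos δ = sin φ₁ sin φ₂ + cos φ₁ cos φ₂ cos Δλ, the central angle is δ ≈ 1.671 rad (95.8°).
Interpolate at f = 2/4 with slerp weights a = sin((1−f)δ)/sin δ ≈ 0.745, b = sin(fδ)/sin δ ≈ 0.745.
p = a·p₁ + b·p₂ ≈ (-0.529, -0.823, 0.206); φ = arcsin(p_z) ≈ 11.91°, λ = atan2(p_y, p_x) ≈ -122.72°.

≈ 12°N, 123°W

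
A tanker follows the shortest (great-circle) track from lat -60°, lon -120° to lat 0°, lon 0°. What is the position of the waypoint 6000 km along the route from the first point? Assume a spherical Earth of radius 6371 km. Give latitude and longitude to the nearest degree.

Write both endpoints as unit vectors p₁, p₂ with components (cos φ cos λ, cos φ sin λ, sin φ).
The central angle between the endpoints is δ = arccos(p₁·p₂) ≈ 1.823 rad (104.5°). The total great-circle distance is δ·R ≈ 1.823 × 6371 ≈ 11617 km, so the target fraction is f = 6000/11617 ≈ 0.516.
Interpolate at f ≈ 0.516 with slerp weights a = sin((1−f)δ)/sin δ ≈ 0.797, b = sin(fδ)/sin δ ≈ 0.835.
p = a·p₁ + b·p₂ ≈ (0.636, -0.345, -0.690); φ = arcsin(p_z) ≈ -43.66°, λ = atan2(p_y, p_x) ≈ -28.50°.

≈ lat -44°, lon -28°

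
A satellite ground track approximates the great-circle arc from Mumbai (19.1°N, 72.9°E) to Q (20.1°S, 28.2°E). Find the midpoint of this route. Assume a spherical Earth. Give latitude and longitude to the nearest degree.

Convert each endpoint to a unit vector on the sphere (x = cos φ cos λ, y = cos φ sin λ, z = sin φ).
The central angle between the endpoints is δ = arccos(p₁·p₂) ≈ 1.026 rad (58.8°).
Interpolate at f = 1/2 with slerp weights a = sin((1−f)δ)/sin δ ≈ 0.574, b = sin(fδ)/sin δ ≈ 0.574.
p = a·p₁ + b·p₂ ≈ (0.634, 0.773, -0.009); φ = arcsin(p_z) ≈ -0.54°, λ = atan2(p_y, p_x) ≈ 50.62°.

≈ (1°S, 51°E)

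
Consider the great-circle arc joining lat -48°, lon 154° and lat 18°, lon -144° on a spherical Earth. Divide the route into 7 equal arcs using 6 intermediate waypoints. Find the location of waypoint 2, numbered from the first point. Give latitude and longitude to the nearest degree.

Write both endpoints as unit vectors p₁, p₂ with components (cos φ cos λ, cos φ sin λ, sin φ).
The central angle between the endpoints is δ = arccos(p₁·p₂) ≈ 1.502 rad (86.0°).
Interpolate at f = 2/7 with slerp weights a = sin((1−f)δ)/sin δ ≈ 0.881, b = sin(fδ)/sin δ ≈ 0.417.
p = a·p₁ + b·p₂ ≈ (-0.850, 0.025, -0.526); φ = arcsin(p_z) ≈ -31.70°, λ = atan2(p_y, p_x) ≈ 178.30°.

≈ lat -32°, lon 178°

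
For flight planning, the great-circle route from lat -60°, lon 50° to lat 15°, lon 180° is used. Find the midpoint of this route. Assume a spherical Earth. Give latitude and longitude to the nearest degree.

Write both endpoints as unit vectors p₁, p₂ with components (cos φ cos λ, cos φ sin λ, sin φ).
The central angle between the endpoints is δ = arccos(p₁·p₂) ≈ 2.135 rad (122.3°).
Interpolate at f = 1/2 with slerp weights a = sin((1−f)δ)/sin δ ≈ 1.036, b = sin(fδ)/sin δ ≈ 1.036.
p = a·p₁ + b·p₂ ≈ (-0.668, 0.397, -0.629); φ = arcsin(p_z) ≈ -39.00°, λ = atan2(p_y, p_x) ≈ 149.28°.

≈ lat -39°, lon 149°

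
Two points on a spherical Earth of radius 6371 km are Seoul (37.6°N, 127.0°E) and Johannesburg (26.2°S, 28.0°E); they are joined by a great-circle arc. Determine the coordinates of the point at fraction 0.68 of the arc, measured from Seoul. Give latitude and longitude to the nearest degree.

≈ 4°S, 58°E

Write both endpoints as unit vectors p₁, p₂ with components (cos φ cos λ, cos φ sin λ, sin φ).
The central angle between the endpoints is δ = arccos(p₁·p₂) ≈ 1.961 rad (112.4°).
Interpolate at f = 0.68 with slerp weights a = sin((1−f)δ)/sin δ ≈ 0.635, b = sin(fδ)/sin δ ≈ 1.051.
p = a·p₁ + b·p₂ ≈ (0.530, 0.845, -0.077); φ = arcsin(p_z) ≈ -4.40°, λ = atan2(p_y, p_x) ≈ 57.89°.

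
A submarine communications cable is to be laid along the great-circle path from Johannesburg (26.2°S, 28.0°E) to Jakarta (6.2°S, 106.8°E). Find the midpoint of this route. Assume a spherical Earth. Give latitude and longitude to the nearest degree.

Write both endpoints as unit vectors p₁, p₂ with components (cos φ cos λ, cos φ sin λ, sin φ).
The central angle between the endpoints is δ = arccos(p₁·p₂) ≈ 1.348 rad (77.2°).
Interpolate at f = 1/2 with slerp weights a = sin((1−f)δ)/sin δ ≈ 0.640, b = sin(fδ)/sin δ ≈ 0.640.
p = a·p₁ + b·p₂ ≈ (0.323, 0.879, -0.352); φ = arcsin(p_z) ≈ -20.59°, λ = atan2(p_y, p_x) ≈ 69.81°.

≈ 21°S, 70°E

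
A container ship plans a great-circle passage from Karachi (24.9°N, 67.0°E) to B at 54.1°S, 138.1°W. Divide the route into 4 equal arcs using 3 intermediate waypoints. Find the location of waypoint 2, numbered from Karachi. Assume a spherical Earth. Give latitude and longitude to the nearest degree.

≈ 41°S, 100°E

Convert each endpoint to a unit vector on the sphere (x = cos φ cos λ, y = cos φ sin λ, z = sin φ).
The central angle between the endpoints is δ = arccos(p₁·p₂) ≈ 2.537 rad (145.4°).
Interpolate at f = 2/4 with slerp weights a = sin((1−f)δ)/sin δ ≈ 1.679, b = sin(fδ)/sin δ ≈ 1.679.
p = a·p₁ + b·p₂ ≈ (-0.138, 0.744, -0.653); φ = arcsin(p_z) ≈ -40.79°, λ = atan2(p_y, p_x) ≈ 100.48°.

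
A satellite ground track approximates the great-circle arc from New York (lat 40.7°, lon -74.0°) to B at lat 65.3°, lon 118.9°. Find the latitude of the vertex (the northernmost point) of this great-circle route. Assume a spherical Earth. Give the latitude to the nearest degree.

≈ 86°

The great circle lies in the plane with unit normal n̂ = (p₁ × p₂)/|p₁ × p₂|.
Here n̂_z ≈ -0.074; the vertex latitude is φ_max = arccos|n̂_z| ≈ 85.8°.
Check via Clairaut: cos φ_max = |cos φ₁| · sin C = cos(40.7°)·sin(5.6°) ≈ 0.074, again giving ≈ 85.8°.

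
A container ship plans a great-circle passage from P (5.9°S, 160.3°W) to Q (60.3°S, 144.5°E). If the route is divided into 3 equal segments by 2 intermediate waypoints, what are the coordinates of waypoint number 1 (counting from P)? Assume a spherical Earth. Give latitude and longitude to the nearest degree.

≈ (26°S, 171°W)

From cos δ = sin φ₁ sin φ₂ + cos φ₁ cos φ₂ cos Δλ, the central angle is δ ≈ 1.191 rad (68.3°).
Interpolate at f = 1/3 with slerp weights a = sin((1−f)δ)/sin δ ≈ 0.768, b = sin(fδ)/sin δ ≈ 0.416.
p = a·p₁ + b·p₂ ≈ (-0.887, -0.138, -0.441); φ = arcsin(p_z) ≈ -26.14°, λ = atan2(p_y, p_x) ≈ -171.18°.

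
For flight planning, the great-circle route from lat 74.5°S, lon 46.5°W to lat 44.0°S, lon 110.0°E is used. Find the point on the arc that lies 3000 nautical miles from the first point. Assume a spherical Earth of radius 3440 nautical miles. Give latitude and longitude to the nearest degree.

Write both endpoints as unit vectors p₁, p₂ with components (cos φ cos λ, cos φ sin λ, sin φ).
The central angle between the endpoints is δ = arccos(p₁·p₂) ≈ 1.055 rad (60.5°). The total great-circle distance is δ·R ≈ 1.055 × 3440 ≈ 3630 nmi, so the target fraction is f = 3000/3630 ≈ 0.827.
Interpolate at f ≈ 0.827 with slerp weights a = sin((1−f)δ)/sin δ ≈ 0.209, b = sin(fδ)/sin δ ≈ 0.880.
p = a·p₁ + b·p₂ ≈ (-0.178, 0.554, -0.813); φ = arcsin(p_z) ≈ -54.39°, λ = atan2(p_y, p_x) ≈ 107.81°.

≈ lat 54°S, lon 108°E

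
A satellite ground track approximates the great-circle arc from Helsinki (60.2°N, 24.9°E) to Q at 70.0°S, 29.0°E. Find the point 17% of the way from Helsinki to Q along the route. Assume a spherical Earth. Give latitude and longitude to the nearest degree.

≈ 38°N, 26°E

From cos δ = sin φ₁ sin φ₂ + cos φ₁ cos φ₂ cos Δλ, the central angle is δ ≈ 2.273 rad (130.2°).
Interpolate at f = 0.17 with slerp weights a = sin((1−f)δ)/sin δ ≈ 1.245, b = sin(fδ)/sin δ ≈ 0.494.
p = a·p₁ + b·p₂ ≈ (0.709, 0.342, 0.617); φ = arcsin(p_z) ≈ 38.07°, λ = atan2(p_y, p_x) ≈ 25.78°.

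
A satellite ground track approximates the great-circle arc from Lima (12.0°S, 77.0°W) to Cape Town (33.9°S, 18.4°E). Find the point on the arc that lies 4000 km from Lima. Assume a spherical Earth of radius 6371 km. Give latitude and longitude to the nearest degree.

Write both endpoints as unit vectors p₁, p₂ with components (cos φ cos λ, cos φ sin λ, sin φ).
The central angle between the endpoints is δ = arccos(p₁·p₂) ≈ 1.531 rad (87.7°). The total great-circle distance is δ·R ≈ 1.531 × 6371 ≈ 9755 km, so the target fraction is f = 4000/9755 ≈ 0.410.
Interpolate at f ≈ 0.410 with slerp weights a = sin((1−f)δ)/sin δ ≈ 0.786, b = sin(fδ)/sin δ ≈ 0.588.
p = a·p₁ + b·p₂ ≈ (0.636, -0.595, -0.491); φ = arcsin(p_z) ≈ -29.43°, λ = atan2(p_y, p_x) ≈ -43.10°.

≈ 29°S, 43°W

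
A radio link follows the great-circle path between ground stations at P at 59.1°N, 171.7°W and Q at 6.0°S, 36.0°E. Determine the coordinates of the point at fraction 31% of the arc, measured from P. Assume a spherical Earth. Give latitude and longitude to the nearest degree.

Write both endpoints as unit vectors p₁, p₂ with components (cos φ cos λ, cos φ sin λ, sin φ).
The central angle between the endpoints is δ = arccos(p₁·p₂) ≈ 2.143 rad (122.8°).
Interpolate at f = 0.31 with slerp weights a = sin((1−f)δ)/sin δ ≈ 1.185, b = sin(fδ)/sin δ ≈ 0.734.
p = a·p₁ + b·p₂ ≈ (-0.012, 0.341, 0.940); φ = arcsin(p_z) ≈ 70.05°, λ = atan2(p_y, p_x) ≈ 91.97°.

≈ 70°N, 92°E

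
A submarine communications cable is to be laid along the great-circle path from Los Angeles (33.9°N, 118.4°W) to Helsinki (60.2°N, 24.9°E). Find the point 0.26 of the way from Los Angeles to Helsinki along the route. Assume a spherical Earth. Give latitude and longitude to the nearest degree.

From cos δ = sin φ₁ sin φ₂ + cos φ₁ cos φ₂ cos Δλ, the central angle is δ ≈ 1.417 rad (81.2°).
Interpolate at f = 0.26 with slerp weights a = sin((1−f)δ)/sin δ ≈ 0.877, b = sin(fδ)/sin δ ≈ 0.364.
p = a·p₁ + b·p₂ ≈ (-0.182, -0.564, 0.805); φ = arcsin(p_z) ≈ 53.65°, λ = atan2(p_y, p_x) ≈ -107.88°.

≈ 54°N, 108°W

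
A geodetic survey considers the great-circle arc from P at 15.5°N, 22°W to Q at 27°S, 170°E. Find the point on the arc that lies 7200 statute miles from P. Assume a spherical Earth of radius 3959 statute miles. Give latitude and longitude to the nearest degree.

Convert each endpoint to a unit vector on the sphere (x = cos φ cos λ, y = cos φ sin λ, z = sin φ).
The central angle between the endpoints is δ = arccos(p₁·p₂) ≈ 2.862 rad (164.0°). The total great-circle distance is δ·R ≈ 2.862 × 3959 ≈ 11331 mi, so the target fraction is f = 7200/11331 ≈ 0.635.
Interpolate at f ≈ 0.635 with slerp weights a = sin((1−f)δ)/sin δ ≈ 3.131, b = sin(fδ)/sin δ ≈ 3.513.
p = a·p₁ + b·p₂ ≈ (-0.285, -0.587, -0.758); φ = arcsin(p_z) ≈ -49.29°, λ = atan2(p_y, p_x) ≈ -115.90°.

≈ 49°S, 116°W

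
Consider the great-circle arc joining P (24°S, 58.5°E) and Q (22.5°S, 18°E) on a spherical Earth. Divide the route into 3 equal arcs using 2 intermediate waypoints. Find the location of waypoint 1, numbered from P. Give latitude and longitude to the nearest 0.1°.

≈ (24.7°S, 44.9°E)

Convert each endpoint to a unit vector on the sphere (x = cos φ cos λ, y = cos φ sin λ, z = sin φ).
The central angle between the endpoints is δ = arccos(p₁·p₂) ≈ 0.648 rad (37.1°).
Interpolate at f = 1/3 with slerp weights a = sin((1−f)δ)/sin δ ≈ 0.694, b = sin(fδ)/sin δ ≈ 0.355.
p = a·p₁ + b·p₂ ≈ (0.643, 0.642, -0.418); φ = arcsin(p_z) ≈ -24.71°, λ = atan2(p_y, p_x) ≈ 44.94°.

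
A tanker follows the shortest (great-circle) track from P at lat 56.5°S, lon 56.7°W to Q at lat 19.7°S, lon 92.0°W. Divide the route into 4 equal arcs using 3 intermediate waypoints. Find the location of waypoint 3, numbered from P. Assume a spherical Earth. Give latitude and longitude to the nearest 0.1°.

Write both endpoints as unit vectors p₁, p₂ with components (cos φ cos λ, cos φ sin λ, sin φ).
The central angle between the endpoints is δ = arccos(p₁·p₂) ≈ 0.788 rad (45.2°).
Interpolate at f = 3/4 with slerp weights a = sin((1−f)δ)/sin δ ≈ 0.276, b = sin(fδ)/sin δ ≈ 0.786.
p = a·p₁ + b·p₂ ≈ (0.058, -0.867, -0.495); φ = arcsin(p_z) ≈ -29.68°, λ = atan2(p_y, p_x) ≈ -86.18°.

≈ lat 29.7°S, lon 86.2°W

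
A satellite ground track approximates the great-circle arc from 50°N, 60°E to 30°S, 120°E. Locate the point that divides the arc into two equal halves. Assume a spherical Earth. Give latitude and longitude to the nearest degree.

Convert each endpoint to a unit vector on the sphere (x = cos φ cos λ, y = cos φ sin λ, z = sin φ).
The central angle between the endpoints is δ = arccos(p₁·p₂) ≈ 1.676 rad (96.0°).
Interpolate at f = 1/2 with slerp weights a = sin((1−f)δ)/sin δ ≈ 0.747, b = sin(fδ)/sin δ ≈ 0.747.
p = a·p₁ + b·p₂ ≈ (-0.083, 0.976, 0.199); φ = arcsin(p_z) ≈ 11.47°, λ = atan2(p_y, p_x) ≈ 94.88°.

≈ 11°N, 95°E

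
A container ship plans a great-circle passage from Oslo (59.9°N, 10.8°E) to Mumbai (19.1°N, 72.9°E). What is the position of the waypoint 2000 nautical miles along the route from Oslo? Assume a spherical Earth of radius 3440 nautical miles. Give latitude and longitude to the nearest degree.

≈ 41°N, 55°E

From cos δ = sin φ₁ sin φ₂ + cos φ₁ cos φ₂ cos Δλ, the central angle is δ ≈ 1.042 rad (59.7°). The total great-circle distance is δ·R ≈ 1.042 × 3440 ≈ 3583 nmi, so the target fraction is f = 2000/3583 ≈ 0.558.
Interpolate at f ≈ 0.558 with slerp weights a = sin((1−f)δ)/sin δ ≈ 0.515, b = sin(fδ)/sin δ ≈ 0.636.
p = a·p₁ + b·p₂ ≈ (0.430, 0.623, 0.653); φ = arcsin(p_z) ≈ 40.79°, λ = atan2(p_y, p_x) ≈ 55.37°.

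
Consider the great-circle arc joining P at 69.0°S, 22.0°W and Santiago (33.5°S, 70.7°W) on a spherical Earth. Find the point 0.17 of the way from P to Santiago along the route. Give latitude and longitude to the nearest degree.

Write both endpoints as unit vectors p₁, p₂ with components (cos φ cos λ, cos φ sin λ, sin φ).
The central angle between the endpoints is δ = arccos(p₁·p₂) ≈ 0.778 rad (44.6°).
Interpolate at f = 0.17 with slerp weights a = sin((1−f)δ)/sin δ ≈ 0.857, b = sin(fδ)/sin δ ≈ 0.188.
p = a·p₁ + b·p₂ ≈ (0.337, -0.263, -0.904); φ = arcsin(p_z) ≈ -64.71°, λ = atan2(p_y, p_x) ≈ -37.99°.

≈ 65°S, 38°W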